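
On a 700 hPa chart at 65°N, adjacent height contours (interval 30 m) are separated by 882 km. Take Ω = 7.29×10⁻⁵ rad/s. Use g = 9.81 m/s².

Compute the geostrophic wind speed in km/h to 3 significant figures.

9.09 km/h

Coriolis parameter at 65°N:
f = 2Ω sin φ = 2 × 7.29×10⁻⁵ × sin 65° = 1.32×10⁻⁴ s⁻¹
Height gradient: |∂Z/∂n| = 30 m / 882000 m = 3.40×10⁻⁵
On a pressure surface, geostrophic balance gives V_g = (g/f)|∂Z/∂n|:
V_g = 9.81 × 3.40×10⁻⁵ / 1.32×10⁻⁴ = 2.53 m/s
Converting: 2.53 m/s × 3.6 = 9.09 km/h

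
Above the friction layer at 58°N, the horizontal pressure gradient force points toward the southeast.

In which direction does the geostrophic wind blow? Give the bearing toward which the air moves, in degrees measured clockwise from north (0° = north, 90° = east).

225°

The pressure-gradient force points toward the southeast (bearing 135°).
Geostrophic balance: in the Northern Hemisphere the Coriolis force deflects motion to the right, so the geostrophic wind blows 90° to the right of the pressure-gradient force (low pressure on the left).
Rotating 135° by 90° clockwise gives 225° — the wind blows toward the southwest.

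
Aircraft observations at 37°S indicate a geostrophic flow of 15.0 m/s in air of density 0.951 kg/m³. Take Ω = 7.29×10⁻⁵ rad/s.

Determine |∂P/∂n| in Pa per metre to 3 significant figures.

1.25×10⁻³ Pa/m

Coriolis parameter at 37°S:
f = 2Ω sin φ = 2 × 7.29×10⁻⁵ × sin 37° = 8.77×10⁻⁵ s⁻¹
Geostrophic balance rearranged: |∂P/∂n| = f ρ V_g
|∂P/∂n| = 8.77×10⁻⁵ × 0.951 × 15.0 = 1.25×10⁻³ Pa/m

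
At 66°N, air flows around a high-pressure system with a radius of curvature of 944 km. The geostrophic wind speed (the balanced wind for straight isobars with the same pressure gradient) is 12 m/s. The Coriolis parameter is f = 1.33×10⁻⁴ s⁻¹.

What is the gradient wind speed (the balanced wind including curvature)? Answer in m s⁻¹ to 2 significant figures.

13 m s⁻¹

Around a high, pressure-gradient force acts outward with centrifugal, so Coriolis balances both:
fV = (1/ρ)|∂P/∂n| + V²/R  →  V² − fR·V + fR·V_g = 0
With fR = 1.33×10⁻⁴ × 944×10³ m = 126 m/s:
V = [fR − √((fR)² − 4 fR V_g)]/2 = [126 − √(126² − 4×126×12)]/2 = 13.4 m/s
Supergeostrophic (V > V_g = 12 m/s), as expected around a high.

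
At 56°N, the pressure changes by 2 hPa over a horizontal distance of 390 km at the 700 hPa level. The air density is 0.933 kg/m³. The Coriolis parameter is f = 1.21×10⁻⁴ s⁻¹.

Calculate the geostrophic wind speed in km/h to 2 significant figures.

16 km/h

Pressure gradient: |∂P/∂n| = 200 Pa / 390000 m = 5.13×10⁻⁴ Pa/m
Geostrophic balance (pressure-gradient force = Coriolis force):
V_g = (1/(fρ)) |∂P/∂n| = 5.13×10⁻⁴ / (1.21×10⁻⁴ × 0.933) = 4.54 m/s
Converting: 4.54 m/s × 3.6 = 16 km/h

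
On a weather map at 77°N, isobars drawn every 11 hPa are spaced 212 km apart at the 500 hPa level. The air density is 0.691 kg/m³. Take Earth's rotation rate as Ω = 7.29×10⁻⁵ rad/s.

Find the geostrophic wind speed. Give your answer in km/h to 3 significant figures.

Coriolis parameter at 77°N:
f = 2Ω sin φ = 2 × 7.29×10⁻⁵ × sin 77° = 1.42×10⁻⁴ s⁻¹
Pressure gradient: |∂P/∂n| = 1100 Pa / 212000 m = 5.19×10⁻³ Pa/m
Geostrophic balance (pressure-gradient force = Coriolis force):
V_g = (1/(fρ)) |∂P/∂n| = 5.19×10⁻³ / (1.42×10⁻⁴ × 0.691) = 52.9 m/s
Converting: 52.9 m/s × 3.6 = 190 km/h

190 km/h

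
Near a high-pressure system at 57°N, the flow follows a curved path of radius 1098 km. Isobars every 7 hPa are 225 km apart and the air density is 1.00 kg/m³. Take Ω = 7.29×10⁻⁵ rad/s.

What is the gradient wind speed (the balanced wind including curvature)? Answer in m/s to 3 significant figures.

34.1 m/s

Coriolis parameter at 57°N:
f = 2Ω sin φ = 2 × 7.29×10⁻⁵ × sin 57° = 1.22×10⁻⁴ s⁻¹
Pressure gradient: |∂P/∂n| = 700 Pa / 225000 m = 3.11×10⁻³ Pa/m
Geostrophic speed: V_g = |∂P/∂n|/(fρ) = 3.11×10⁻³/(1.22×10⁻⁴ × 1.00) = 25.4 m/s
Around a high, pressure-gradient force acts outward with centrifugal, so Coriolis balances both:
fV = (1/ρ)|∂P/∂n| + V²/R  →  V² − fR·V + fR·V_g = 0
With fR = 1.22×10⁻⁴ × 1098×10³ m = 134 m/s:
V = [fR − √((fR)² − 4 fR V_g)]/2 = [134 − √(134² − 4×134×25.4)]/2 = 34.1 m/s
Supergeostrophic (V > V_g = 25.4 m/s), as expected around a high.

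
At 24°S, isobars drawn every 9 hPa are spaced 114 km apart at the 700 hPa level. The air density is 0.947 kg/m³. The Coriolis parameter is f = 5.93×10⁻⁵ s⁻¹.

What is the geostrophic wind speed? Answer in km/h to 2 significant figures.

510 km/h

Pressure gradient: |∂P/∂n| = 900 Pa / 114000 m = 7.89×10⁻³ Pa/m
Geostrophic balance (pressure-gradient force = Coriolis force):
V_g = (1/(fρ)) |∂P/∂n| = 7.89×10⁻³ / (5.93×10⁻⁵ × 0.947) = 141 m/s
Converting: 141 m/s × 3.6 = 510 km/h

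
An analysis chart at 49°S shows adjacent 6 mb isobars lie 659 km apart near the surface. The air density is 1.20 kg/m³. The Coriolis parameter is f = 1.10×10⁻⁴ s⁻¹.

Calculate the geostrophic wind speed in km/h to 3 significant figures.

Pressure gradient: |∂P/∂n| = 600 Pa / 659000 m = 9.10×10⁻⁴ Pa/m
Geostrophic balance (pressure-gradient force = Coriolis force):
V_g = (1/(fρ)) |∂P/∂n| = 9.10×10⁻⁴ / (1.10×10⁻⁴ × 1.20) = 6.90 m/s
Converting: 6.90 m/s × 3.6 = 24.8 km/h

24.8 km/h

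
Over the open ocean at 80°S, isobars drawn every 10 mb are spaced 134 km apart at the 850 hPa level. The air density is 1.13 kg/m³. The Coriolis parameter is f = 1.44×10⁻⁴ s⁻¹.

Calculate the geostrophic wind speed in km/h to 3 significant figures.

Pressure gradient: |∂P/∂n| = 1000 Pa / 134000 m = 7.46×10⁻³ Pa/m
Geostrophic balance (pressure-gradient force = Coriolis force):
V_g = (1/(fρ)) |∂P/∂n| = 7.46×10⁻³ / (1.44×10⁻⁴ × 1.13) = 45.9 m/s
Converting: 45.9 m/s × 3.6 = 165 km/h

165 km/h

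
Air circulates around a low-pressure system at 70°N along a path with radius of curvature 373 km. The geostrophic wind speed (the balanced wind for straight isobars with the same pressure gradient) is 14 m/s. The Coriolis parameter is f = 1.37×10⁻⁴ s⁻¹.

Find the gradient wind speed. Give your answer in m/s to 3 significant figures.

11.4 m/s

Around a low, centrifugal force acts outward with Coriolis, so pressure-gradient force balances both:
(1/ρ)|∂P/∂n| = fV + V²/R  →  V² + fR·V − fR·V_g = 0
With fR = 1.37×10⁻⁴ × 373×10³ m = 51.1 m/s:
V = [−fR + √((fR)² + 4 fR V_g)]/2 = [−51.1 + √(51.1² + 4×51.1×14)]/2 = 11.4 m/s
Subgeostrophic (V < V_g = 14 m/s), as expected around a low.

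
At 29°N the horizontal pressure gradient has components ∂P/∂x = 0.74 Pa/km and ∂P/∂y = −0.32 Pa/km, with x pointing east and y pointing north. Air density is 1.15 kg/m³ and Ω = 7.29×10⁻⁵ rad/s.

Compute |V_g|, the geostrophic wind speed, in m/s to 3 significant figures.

Coriolis parameter at 29°N:
f = 2Ω sin φ = 2 × 7.29×10⁻⁵ × sin 29° = 7.07×10⁻⁵ s⁻¹
Component geostrophic relations (x east, y north):
u_g = −(1/(fρ)) ∂P/∂y,  v_g = (1/(fρ)) ∂P/∂x
u_g = −(−0.32×10⁻³)/(7.07×10⁻⁵ × 1.15) = 3.94 m/s;  v_g = (0.74×10⁻³)/(7.07×10⁻⁵ × 1.15) = 9.10 m/s
|V_g| = √(u_g² + v_g²) = 9.92 m/s

9.92 m/s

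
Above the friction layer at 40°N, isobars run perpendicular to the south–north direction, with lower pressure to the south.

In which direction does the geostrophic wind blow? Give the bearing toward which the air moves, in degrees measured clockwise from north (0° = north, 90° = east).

270°

The pressure-gradient force points toward the south (bearing 180°).
Geostrophic balance: in the Northern Hemisphere the Coriolis force deflects motion to the right, so the geostrophic wind blows 90° to the right of the pressure-gradient force (low pressure on the left).
Rotating 180° by 90° clockwise gives 270° — the wind blows toward the west.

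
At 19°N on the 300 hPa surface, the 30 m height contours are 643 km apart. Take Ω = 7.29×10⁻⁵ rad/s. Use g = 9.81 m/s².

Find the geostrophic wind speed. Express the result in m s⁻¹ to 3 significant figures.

Coriolis parameter at 19°N:
f = 2Ω sin φ = 2 × 7.29×10⁻⁵ × sin 19° = 4.75×10⁻⁵ s⁻¹
Height gradient: |∂Z/∂n| = 30 m / 643000 m = 4.67×10⁻⁵
On a pressure surface, geostrophic balance gives V_g = (g/f)|∂Z/∂n|:
V_g = 9.81 × 4.67×10⁻⁵ / 4.75×10⁻⁵ = 9.64 m/s

9.64 m s⁻¹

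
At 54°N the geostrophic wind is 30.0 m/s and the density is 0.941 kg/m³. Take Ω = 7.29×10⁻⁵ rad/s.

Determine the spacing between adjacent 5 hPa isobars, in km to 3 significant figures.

150 km

Coriolis parameter at 54°N:
f = 2Ω sin φ = 2 × 7.29×10⁻⁵ × sin 54° = 1.18×10⁻⁴ s⁻¹
Geostrophic balance rearranged: |∂P/∂n| = f ρ V_g
|∂P/∂n| = 1.18×10⁻⁴ × 0.941 × 30.0 = 3.33×10⁻³ Pa/m
Isobar spacing: Δn = ΔP/|∂P/∂n| = 500 Pa / 3.33×10⁻³ Pa/m = 150156 m ≈ 150 km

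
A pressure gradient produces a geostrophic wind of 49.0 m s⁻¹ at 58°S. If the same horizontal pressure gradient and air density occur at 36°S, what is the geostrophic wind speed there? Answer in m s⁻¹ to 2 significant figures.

71 m s⁻¹

With the same pressure gradient and density, V_g ∝ 1/f ∝ 1/sin φ.
V₂ = V₁ · sin φ₁ / sin φ₂ = 49.0 × sin 58° / sin 36°
V₂ = 49.0 × 0.8480/0.5878 = 71 m s⁻¹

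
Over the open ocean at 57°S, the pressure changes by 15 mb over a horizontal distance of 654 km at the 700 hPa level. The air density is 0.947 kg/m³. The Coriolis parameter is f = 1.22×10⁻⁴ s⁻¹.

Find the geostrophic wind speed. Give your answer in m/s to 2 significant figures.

20 m/s

Pressure gradient: |∂P/∂n| = 1500 Pa / 654000 m = 2.29×10⁻³ Pa/m
Geostrophic balance (pressure-gradient force = Coriolis force):
V_g = (1/(fρ)) |∂P/∂n| = 2.29×10⁻³ / (1.22×10⁻⁴ × 0.947) = 19.9 m/s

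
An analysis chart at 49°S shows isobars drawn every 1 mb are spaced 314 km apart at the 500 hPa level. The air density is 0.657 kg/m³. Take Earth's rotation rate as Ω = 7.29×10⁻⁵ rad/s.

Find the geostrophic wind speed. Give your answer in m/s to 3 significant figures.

Coriolis parameter at 49°S:
f = 2Ω sin φ = 2 × 7.29×10⁻⁵ × sin 49° = 1.10×10⁻⁴ s⁻¹
Pressure gradient: |∂P/∂n| = 100 Pa / 314000 m = 3.18×10⁻⁴ Pa/m
Geostrophic balance (pressure-gradient force = Coriolis force):
V_g = (1/(fρ)) |∂P/∂n| = 3.18×10⁻⁴ / (1.10×10⁻⁴ × 0.657) = 4.41 m/s

4.41 m/s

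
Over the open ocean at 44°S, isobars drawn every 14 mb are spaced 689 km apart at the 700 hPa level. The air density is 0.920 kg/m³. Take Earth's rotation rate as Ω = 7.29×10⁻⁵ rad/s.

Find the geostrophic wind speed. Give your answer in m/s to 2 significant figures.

22 m/s

Coriolis parameter at 44°S:
f = 2Ω sin φ = 2 × 7.29×10⁻⁵ × sin 44° = 1.01×10⁻⁴ s⁻¹
Pressure gradient: |∂P/∂n| = 1400 Pa / 689000 m = 2.03×10⁻³ Pa/m
Geostrophic balance (pressure-gradient force = Coriolis force):
V_g = (1/(fρ)) |∂P/∂n| = 2.03×10⁻³ / (1.01×10⁻⁴ × 0.920) = 21.8 m/s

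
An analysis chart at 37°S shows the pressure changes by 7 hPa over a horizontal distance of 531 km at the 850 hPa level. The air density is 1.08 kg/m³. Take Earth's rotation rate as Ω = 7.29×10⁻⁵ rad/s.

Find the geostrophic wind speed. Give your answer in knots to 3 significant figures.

Coriolis parameter at 37°S:
f = 2Ω sin φ = 2 × 7.29×10⁻⁵ × sin 37° = 8.77×10⁻⁵ s⁻¹
Pressure gradient: |∂P/∂n| = 700 Pa / 531000 m = 1.32×10⁻³ Pa/m
Geostrophic balance (pressure-gradient force = Coriolis force):
V_g = (1/(fρ)) |∂P/∂n| = 1.32×10⁻³ / (8.77×10⁻⁵ × 1.08) = 13.9 m/s
Converting: 13.9 m/s × 1.944 = 27.0 knots

27.0 knots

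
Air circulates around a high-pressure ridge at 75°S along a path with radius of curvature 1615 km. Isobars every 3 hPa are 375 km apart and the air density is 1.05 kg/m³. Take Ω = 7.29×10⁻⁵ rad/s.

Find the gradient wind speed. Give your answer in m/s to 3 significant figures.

5.55 m/s

Coriolis parameter at 75°S:
f = 2Ω sin φ = 2 × 7.29×10⁻⁵ × sin 75° = 1.41×10⁻⁴ s⁻¹
Pressure gradient: |∂P/∂n| = 300 Pa / 375000 m = 8.00×10⁻⁴ Pa/m
Geostrophic speed: V_g = |∂P/∂n|/(fρ) = 8.00×10⁻⁴/(1.41×10⁻⁴ × 1.05) = 5.41 m/s
Around a high, pressure-gradient force acts outward with centrifugal, so Coriolis balances both:
fV = (1/ρ)|∂P/∂n| + V²/R  →  V² − fR·V + fR·V_g = 0
With fR = 1.41×10⁻⁴ × 1615×10³ m = 227 m/s:
V = [fR − √((fR)² − 4 fR V_g)]/2 = [227 − √(227² − 4×227×5.41)]/2 = 5.55 m/s
Supergeostrophic (V > V_g = 5.41 m/s), as expected around a high.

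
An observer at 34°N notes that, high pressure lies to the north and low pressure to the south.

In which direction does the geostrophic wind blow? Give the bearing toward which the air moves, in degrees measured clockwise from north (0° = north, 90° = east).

The pressure-gradient force points toward the south (bearing 180°).
Geostrophic balance: in the Northern Hemisphere the Coriolis force deflects motion to the right, so the geostrophic wind blows 90° to the right of the pressure-gradient force (low pressure on the left).
Rotating 180° by 90° clockwise gives 270° — the wind blows toward the west.

270°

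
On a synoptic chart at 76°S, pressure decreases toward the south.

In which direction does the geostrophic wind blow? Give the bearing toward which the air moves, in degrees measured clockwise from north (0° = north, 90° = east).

The pressure-gradient force points toward the south (bearing 180°).
Geostrophic balance: in the Southern Hemisphere the Coriolis force deflects motion to the left, so the geostrophic wind blows 90° to the left of the pressure-gradient force (low pressure on the right).
Rotating 180° by 90° counterclockwise gives 090° — the wind blows toward the east.

090°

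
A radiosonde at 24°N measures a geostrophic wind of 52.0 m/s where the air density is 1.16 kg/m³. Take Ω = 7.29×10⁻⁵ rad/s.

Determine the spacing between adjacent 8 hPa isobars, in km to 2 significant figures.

220 km

Coriolis parameter at 24°N:
f = 2Ω sin φ = 2 × 7.29×10⁻⁵ × sin 24° = 5.93×10⁻⁵ s⁻¹
Geostrophic balance rearranged: |∂P/∂n| = f ρ V_g
|∂P/∂n| = 5.93×10⁻⁵ × 1.16 × 52.0 = 3.58×10⁻³ Pa/m
Isobar spacing: Δn = ΔP/|∂P/∂n| = 800 Pa / 3.58×10⁻³ Pa/m = 223644 m ≈ 220 km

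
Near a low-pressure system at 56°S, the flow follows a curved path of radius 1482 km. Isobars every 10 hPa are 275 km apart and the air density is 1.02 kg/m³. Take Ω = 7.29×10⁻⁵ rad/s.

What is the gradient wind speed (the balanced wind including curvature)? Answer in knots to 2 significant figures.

50 knots

Coriolis parameter at 56°S:
f = 2Ω sin φ = 2 × 7.29×10⁻⁵ × sin 56° = 1.21×10⁻⁴ s⁻¹
Pressure gradient: |∂P/∂n| = 1000 Pa / 275000 m = 3.64×10⁻³ Pa/m
Geostrophic speed: V_g = |∂P/∂n|/(fρ) = 3.64×10⁻³/(1.21×10⁻⁴ × 1.02) = 29.5 m/s
Around a low, centrifugal force acts outward with Coriolis, so pressure-gradient force balances both:
(1/ρ)|∂P/∂n| = fV + V²/R  →  V² + fR·V − fR·V_g = 0
With fR = 1.21×10⁻⁴ × 1482×10³ m = 179 m/s:
V = [−fR + √((fR)² + 4 fR V_g)]/2 = [−179 + √(179² + 4×179×29.5)]/2 = 25.8 m/s
Subgeostrophic (V < V_g = 29.5 m/s), as expected around a low.
Converting: 25.8 m/s × 1.944 = 50 knots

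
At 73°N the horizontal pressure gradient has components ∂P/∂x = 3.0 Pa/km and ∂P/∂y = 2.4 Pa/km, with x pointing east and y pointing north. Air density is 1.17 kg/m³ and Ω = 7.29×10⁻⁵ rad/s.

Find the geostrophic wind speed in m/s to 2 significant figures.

24 m/s

Coriolis parameter at 73°N:
f = 2Ω sin φ = 2 × 7.29×10⁻⁵ × sin 73° = 1.39×10⁻⁴ s⁻¹
Component geostrophic relations (x east, y north):
u_g = −(1/(fρ)) ∂P/∂y,  v_g = (1/(fρ)) ∂P/∂x
u_g = −(2.4×10⁻³)/(1.39×10⁻⁴ × 1.17) = −14.7 m/s;  v_g = (3.0×10⁻³)/(1.39×10⁻⁴ × 1.17) = 18.4 m/s
|V_g| = √(u_g² + v_g²) = 23.6 m/s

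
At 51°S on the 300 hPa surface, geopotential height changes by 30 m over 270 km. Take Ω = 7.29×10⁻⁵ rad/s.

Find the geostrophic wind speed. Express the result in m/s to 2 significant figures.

Coriolis parameter at 51°S:
f = 2Ω sin φ = 2 × 7.29×10⁻⁵ × sin 51° = 1.13×10⁻⁴ s⁻¹
Height gradient: |∂Z/∂n| = 30 m / 270000 m = 1.11×10⁻⁴
On a pressure surface, geostrophic balance gives V_g = (g/f)|∂Z/∂n|:
V_g = 9.81 × 1.11×10⁻⁴ / 1.13×10⁻⁴ = 9.62 m/s

9.6 m/s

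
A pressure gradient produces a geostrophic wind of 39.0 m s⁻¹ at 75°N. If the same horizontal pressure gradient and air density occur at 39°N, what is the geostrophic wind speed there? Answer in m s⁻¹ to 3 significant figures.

59.9 m s⁻¹

With the same pressure gradient and density, V_g ∝ 1/f ∝ 1/sin φ.
V₂ = V₁ · sin φ₁ / sin φ₂ = 39.0 × sin 75° / sin 39°
V₂ = 39.0 × 0.9659/0.6293 = 59.9 m s⁻¹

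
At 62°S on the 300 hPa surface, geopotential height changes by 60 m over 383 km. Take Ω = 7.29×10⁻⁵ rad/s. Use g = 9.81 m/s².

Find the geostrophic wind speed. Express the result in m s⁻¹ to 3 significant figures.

Coriolis parameter at 62°S:
f = 2Ω sin φ = 2 × 7.29×10⁻⁵ × sin 62° = 1.29×10⁻⁴ s⁻¹
Height gradient: |∂Z/∂n| = 60 m / 383000 m = 1.57×10⁻⁴
On a pressure surface, geostrophic balance gives V_g = (g/f)|∂Z/∂n|:
V_g = 9.81 × 1.57×10⁻⁴ / 1.29×10⁻⁴ = 11.9 m/s

11.9 m s⁻¹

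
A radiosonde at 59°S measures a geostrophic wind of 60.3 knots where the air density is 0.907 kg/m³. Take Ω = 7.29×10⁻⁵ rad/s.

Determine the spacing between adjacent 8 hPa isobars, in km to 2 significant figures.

Coriolis parameter at 59°S:
f = 2Ω sin φ = 2 × 7.29×10⁻⁵ × sin 59° = 1.25×10⁻⁴ s⁻¹
Wind speed in SI: 60.3 knots = 31.0 m/s
Geostrophic balance rearranged: |∂P/∂n| = f ρ V_g
|∂P/∂n| = 1.25×10⁻⁴ × 0.907 × 31.0 = 3.52×10⁻³ Pa/m
Isobar spacing: Δn = ΔP/|∂P/∂n| = 800 Pa / 3.52×10⁻³ Pa/m = 227512 m ≈ 230 km

230 km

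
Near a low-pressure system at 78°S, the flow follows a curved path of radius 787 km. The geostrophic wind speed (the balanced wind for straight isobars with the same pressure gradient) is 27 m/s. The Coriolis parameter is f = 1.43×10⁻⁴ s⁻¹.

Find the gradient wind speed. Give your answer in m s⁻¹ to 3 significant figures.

Around a low, centrifugal force acts outward with Coriolis, so pressure-gradient force balances both:
(1/ρ)|∂P/∂n| = fV + V²/R  →  V² + fR·V − fR·V_g = 0
With fR = 1.43×10⁻⁴ × 787×10³ m = 113 m/s:
V = [−fR + √((fR)² + 4 fR V_g)]/2 = [−113 + √(113² + 4×113×27)]/2 = 22.5 m/s
Subgeostrophic (V < V_g = 27 m/s), as expected around a low.

22.5 m s⁻¹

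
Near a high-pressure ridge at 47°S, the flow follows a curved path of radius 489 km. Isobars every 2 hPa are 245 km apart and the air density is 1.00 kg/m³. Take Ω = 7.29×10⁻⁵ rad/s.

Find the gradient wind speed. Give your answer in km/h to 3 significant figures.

Coriolis parameter at 47°S:
f = 2Ω sin φ = 2 × 7.29×10⁻⁵ × sin 47° = 1.07×10⁻⁴ s⁻¹
Pressure gradient: |∂P/∂n| = 200 Pa / 245000 m = 8.16×10⁻⁴ Pa/m
Geostrophic speed: V_g = |∂P/∂n|/(fρ) = 8.16×10⁻⁴/(1.07×10⁻⁴ × 1.00) = 7.66 m/s
Around a high, pressure-gradient force acts outward with centrifugal, so Coriolis balances both:
fV = (1/ρ)|∂P/∂n| + V²/R  →  V² − fR·V + fR·V_g = 0
With fR = 1.07×10⁻⁴ × 489×10³ m = 52.1 m/s:
V = [fR − √((fR)² − 4 fR V_g)]/2 = [52.1 − √(52.1² − 4×52.1×7.66)]/2 = 9.32 m/s
Supergeostrophic (V > V_g = 7.66 m/s), as expected around a high.
Converting: 9.32 m/s × 3.6 = 33.6 km/h

33.6 km/h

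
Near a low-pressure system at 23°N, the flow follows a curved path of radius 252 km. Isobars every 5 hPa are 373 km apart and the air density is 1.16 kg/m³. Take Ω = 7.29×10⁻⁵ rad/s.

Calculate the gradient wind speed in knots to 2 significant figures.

22 knots

Coriolis parameter at 23°N:
f = 2Ω sin φ = 2 × 7.29×10⁻⁵ × sin 23° = 5.70×10⁻⁵ s⁻¹
Pressure gradient: |∂P/∂n| = 500 Pa / 373000 m = 1.34×10⁻³ Pa/m
Geostrophic speed: V_g = |∂P/∂n|/(fρ) = 1.34×10⁻³/(5.70×10⁻⁵ × 1.16) = 20.3 m/s
Around a low, centrifugal force acts outward with Coriolis, so pressure-gradient force balances both:
(1/ρ)|∂P/∂n| = fV + V²/R  →  V² + fR·V − fR·V_g = 0
With fR = 5.70×10⁻⁵ × 252×10³ m = 14.4 m/s:
V = [−fR + √((fR)² + 4 fR V_g)]/2 = [−14.4 + √(14.4² + 4×14.4×20.3)]/2 = 11.3 m/s
Subgeostrophic (V < V_g = 20.3 m/s), as expected around a low.
Converting: 11.3 m/s × 1.944 = 22 knots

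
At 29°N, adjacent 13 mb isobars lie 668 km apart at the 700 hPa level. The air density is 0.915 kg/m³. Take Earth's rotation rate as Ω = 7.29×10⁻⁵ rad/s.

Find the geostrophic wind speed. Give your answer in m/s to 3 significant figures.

30.1 m/s

Coriolis parameter at 29°N:
f = 2Ω sin φ = 2 × 7.29×10⁻⁵ × sin 29° = 7.07×10⁻⁵ s⁻¹
Pressure gradient: |∂P/∂n| = 1300 Pa / 668000 m = 1.95×10⁻³ Pa/m
Geostrophic balance (pressure-gradient force = Coriolis force):
V_g = (1/(fρ)) |∂P/∂n| = 1.95×10⁻³ / (7.07×10⁻⁵ × 0.915) = 30.1 m/s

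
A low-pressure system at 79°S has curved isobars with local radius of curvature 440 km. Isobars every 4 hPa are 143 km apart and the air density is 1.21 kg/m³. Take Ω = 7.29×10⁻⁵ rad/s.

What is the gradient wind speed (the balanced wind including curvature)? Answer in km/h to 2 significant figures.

Coriolis parameter at 79°S:
f = 2Ω sin φ = 2 × 7.29×10⁻⁵ × sin 79° = 1.43×10⁻⁴ s⁻¹
Pressure gradient: |∂P/∂n| = 400 Pa / 143000 m = 2.80×10⁻³ Pa/m
Geostrophic speed: V_g = |∂P/∂n|/(fρ) = 2.80×10⁻³/(1.43×10⁻⁴ × 1.21) = 16.2 m/s
Around a low, centrifugal force acts outward with Coriolis, so pressure-gradient force balances both:
(1/ρ)|∂P/∂n| = fV + V²/R  →  V² + fR·V − fR·V_g = 0
With fR = 1.43×10⁻⁴ × 440×10³ m = 63.0 m/s:
V = [−fR + √((fR)² + 4 fR V_g)]/2 = [−63.0 + √(63.0² + 4×63.0×16.2)]/2 = 13.3 m/s
Subgeostrophic (V < V_g = 16.2 m/s), as expected around a low.
Converting: 13.3 m/s × 3.6 = 48 km/h

48 km/h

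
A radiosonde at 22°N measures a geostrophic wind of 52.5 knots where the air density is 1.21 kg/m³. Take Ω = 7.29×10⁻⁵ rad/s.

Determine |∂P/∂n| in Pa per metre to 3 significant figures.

Coriolis parameter at 22°N:
f = 2Ω sin φ = 2 × 7.29×10⁻⁵ × sin 22° = 5.46×10⁻⁵ s⁻¹
Wind speed in SI: 52.5 knots = 27.0 m/s
Geostrophic balance rearranged: |∂P/∂n| = f ρ V_g
|∂P/∂n| = 5.46×10⁻⁵ × 1.21 × 27.0 = 1.78×10⁻³ Pa/m

1.78×10⁻³ Pa/m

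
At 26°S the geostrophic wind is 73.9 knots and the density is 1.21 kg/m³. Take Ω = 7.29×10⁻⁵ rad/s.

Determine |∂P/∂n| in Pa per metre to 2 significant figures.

Coriolis parameter at 26°S:
f = 2Ω sin φ = 2 × 7.29×10⁻⁵ × sin 26° = 6.39×10⁻⁵ s⁻¹
Wind speed in SI: 73.9 knots = 38.0 m/s
Geostrophic balance rearranged: |∂P/∂n| = f ρ V_g
|∂P/∂n| = 6.39×10⁻⁵ × 1.21 × 38.0 = 2.94×10⁻³ Pa/m

2.9×10⁻³ Pa/m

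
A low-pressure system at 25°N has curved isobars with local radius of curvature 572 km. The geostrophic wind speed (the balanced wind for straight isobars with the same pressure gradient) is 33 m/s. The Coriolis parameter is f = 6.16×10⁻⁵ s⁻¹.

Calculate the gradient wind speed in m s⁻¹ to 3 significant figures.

Around a low, centrifugal force acts outward with Coriolis, so pressure-gradient force balances both:
(1/ρ)|∂P/∂n| = fV + V²/R  →  V² + fR·V − fR·V_g = 0
With fR = 6.16×10⁻⁵ × 572×10³ m = 35.2 m/s:
V = [−fR + √((fR)² + 4 fR V_g)]/2 = [−35.2 + √(35.2² + 4×35.2×33)]/2 = 20.8 m/s
Subgeostrophic (V < V_g = 33 m/s), as expected around a low.

20.8 m s⁻¹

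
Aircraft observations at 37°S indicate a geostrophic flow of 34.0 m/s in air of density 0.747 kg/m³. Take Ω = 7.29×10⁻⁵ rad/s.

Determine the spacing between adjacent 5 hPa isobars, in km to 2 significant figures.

Coriolis parameter at 37°S:
f = 2Ω sin φ = 2 × 7.29×10⁻⁵ × sin 37° = 8.77×10⁻⁵ s⁻¹
Geostrophic balance rearranged: |∂P/∂n| = f ρ V_g
|∂P/∂n| = 8.77×10⁻⁵ × 0.747 × 34.0 = 2.23×10⁻³ Pa/m
Isobar spacing: Δn = ΔP/|∂P/∂n| = 500 Pa / 2.23×10⁻³ Pa/m = 224362 m ≈ 220 km

220 km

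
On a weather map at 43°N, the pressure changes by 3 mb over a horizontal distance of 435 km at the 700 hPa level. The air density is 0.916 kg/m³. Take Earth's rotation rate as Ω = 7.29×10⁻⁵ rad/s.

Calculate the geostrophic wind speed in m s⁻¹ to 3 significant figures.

Coriolis parameter at 43°N:
f = 2Ω sin φ = 2 × 7.29×10⁻⁵ × sin 43° = 9.94×10⁻⁵ s⁻¹
Pressure gradient: |∂P/∂n| = 300 Pa / 435000 m = 6.90×10⁻⁴ Pa/m
Geostrophic balance (pressure-gradient force = Coriolis force):
V_g = (1/(fρ)) |∂P/∂n| = 6.90×10⁻⁴ / (9.94×10⁻⁵ × 0.916) = 7.57 m/s

7.57 m s⁻¹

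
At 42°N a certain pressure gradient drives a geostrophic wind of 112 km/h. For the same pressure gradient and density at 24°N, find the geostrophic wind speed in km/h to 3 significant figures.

184 km/h

With the same pressure gradient and density, V_g ∝ 1/f ∝ 1/sin φ.
V₂ = V₁ · sin φ₁ / sin φ₂ = 112 × sin 42° / sin 24°
V₂ = 112 × 0.6691/0.4067 = 184 km/h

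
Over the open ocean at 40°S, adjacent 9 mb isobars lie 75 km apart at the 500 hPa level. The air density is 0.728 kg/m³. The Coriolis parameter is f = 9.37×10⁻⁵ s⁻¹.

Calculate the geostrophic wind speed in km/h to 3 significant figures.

633 km/h

Pressure gradient: |∂P/∂n| = 900 Pa / 75000 m = 1.20×10⁻² Pa/m
Geostrophic balance (pressure-gradient force = Coriolis force):
V_g = (1/(fρ)) |∂P/∂n| = 1.20×10⁻² / (9.37×10⁻⁵ × 0.728) = 176 m/s
Converting: 176 m/s × 3.6 = 633 km/h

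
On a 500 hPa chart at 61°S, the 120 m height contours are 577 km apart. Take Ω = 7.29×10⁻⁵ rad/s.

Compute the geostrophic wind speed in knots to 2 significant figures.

Coriolis parameter at 61°S:
f = 2Ω sin φ = 2 × 7.29×10⁻⁵ × sin 61° = 1.28×10⁻⁴ s⁻¹
Height gradient: |∂Z/∂n| = 120 m / 577000 m = 2.08×10⁻⁴
On a pressure surface, geostrophic balance gives V_g = (g/f)|∂Z/∂n|:
V_g = 9.81 × 2.08×10⁻⁴ / 1.28×10⁻⁴ = 16.0 m/s
Converting: 16.0 m/s × 1.944 = 31 knots

31 knots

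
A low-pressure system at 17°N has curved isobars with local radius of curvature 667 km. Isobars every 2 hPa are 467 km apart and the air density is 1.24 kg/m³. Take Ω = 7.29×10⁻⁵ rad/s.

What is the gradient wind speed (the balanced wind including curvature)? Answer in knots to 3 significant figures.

12.8 knots

Coriolis parameter at 17°N:
f = 2Ω sin φ = 2 × 7.29×10⁻⁵ × sin 17° = 4.26×10⁻⁵ s⁻¹
Pressure gradient: |∂P/∂n| = 200 Pa / 467000 m = 4.28×10⁻⁴ Pa/m
Geostrophic speed: V_g = |∂P/∂n|/(fρ) = 4.28×10⁻⁴/(4.26×10⁻⁵ × 1.24) = 8.10 m/s
Around a low, centrifugal force acts outward with Coriolis, so pressure-gradient force balances both:
(1/ρ)|∂P/∂n| = fV + V²/R  →  V² + fR·V − fR·V_g = 0
With fR = 4.26×10⁻⁵ × 667×10³ m = 28.4 m/s:
V = [−fR + √((fR)² + 4 fR V_g)]/2 = [−28.4 + √(28.4² + 4×28.4×8.1)]/2 = 6.58 m/s
Subgeostrophic (V < V_g = 8.1 m/s), as expected around a low.
Converting: 6.58 m/s × 1.944 = 12.8 knots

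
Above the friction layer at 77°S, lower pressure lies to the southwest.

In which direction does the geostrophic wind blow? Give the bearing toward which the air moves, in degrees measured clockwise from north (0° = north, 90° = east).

135°

The pressure-gradient force points toward the southwest (bearing 225°).
Geostrophic balance: in the Southern Hemisphere the Coriolis force deflects motion to the left, so the geostrophic wind blows 90° to the left of the pressure-gradient force (low pressure on the right).
Rotating 225° by 90° counterclockwise gives 135° — the wind blows toward the southeast.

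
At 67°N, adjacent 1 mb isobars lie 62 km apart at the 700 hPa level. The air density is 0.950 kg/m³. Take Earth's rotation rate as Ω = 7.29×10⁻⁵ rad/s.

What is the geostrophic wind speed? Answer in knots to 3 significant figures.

Coriolis parameter at 67°N:
f = 2Ω sin φ = 2 × 7.29×10⁻⁵ × sin 67° = 1.34×10⁻⁴ s⁻¹
Pressure gradient: |∂P/∂n| = 100 Pa / 62000 m = 1.61×10⁻³ Pa/m
Geostrophic balance (pressure-gradient force = Coriolis force):
V_g = (1/(fρ)) |∂P/∂n| = 1.61×10⁻³ / (1.34×10⁻⁴ × 0.950) = 12.7 m/s
Converting: 12.7 m/s × 1.944 = 24.6 knots

24.6 knots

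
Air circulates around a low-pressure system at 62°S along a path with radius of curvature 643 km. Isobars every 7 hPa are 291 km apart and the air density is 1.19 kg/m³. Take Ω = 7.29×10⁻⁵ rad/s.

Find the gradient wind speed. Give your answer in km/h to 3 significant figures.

48.6 km/h

Coriolis parameter at 62°S:
f = 2Ω sin φ = 2 × 7.29×10⁻⁵ × sin 62° = 1.29×10⁻⁴ s⁻¹
Pressure gradient: |∂P/∂n| = 700 Pa / 291000 m = 2.41×10⁻³ Pa/m
Geostrophic speed: V_g = |∂P/∂n|/(fρ) = 2.41×10⁻³/(1.29×10⁻⁴ × 1.19) = 15.7 m/s
Around a low, centrifugal force acts outward with Coriolis, so pressure-gradient force balances both:
(1/ρ)|∂P/∂n| = fV + V²/R  →  V² + fR·V − fR·V_g = 0
With fR = 1.29×10⁻⁴ × 643×10³ m = 82.8 m/s:
V = [−fR + √((fR)² + 4 fR V_g)]/2 = [−82.8 + √(82.8² + 4×82.8×15.7)]/2 = 13.5 m/s
Subgeostrophic (V < V_g = 15.7 m/s), as expected around a low.
Converting: 13.5 m/s × 3.6 = 48.6 km/h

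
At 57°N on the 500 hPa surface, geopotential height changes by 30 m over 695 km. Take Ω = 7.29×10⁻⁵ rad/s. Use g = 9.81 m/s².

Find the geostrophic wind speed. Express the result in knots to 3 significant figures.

Coriolis parameter at 57°N:
f = 2Ω sin φ = 2 × 7.29×10⁻⁵ × sin 57° = 1.22×10⁻⁴ s⁻¹
Height gradient: |∂Z/∂n| = 30 m / 695000 m = 4.32×10⁻⁵
On a pressure surface, geostrophic balance gives V_g = (g/f)|∂Z/∂n|:
V_g = 9.81 × 4.32×10⁻⁵ / 1.22×10⁻⁴ = 3.46 m/s
Converting: 3.46 m/s × 1.944 = 6.73 knots

6.73 knots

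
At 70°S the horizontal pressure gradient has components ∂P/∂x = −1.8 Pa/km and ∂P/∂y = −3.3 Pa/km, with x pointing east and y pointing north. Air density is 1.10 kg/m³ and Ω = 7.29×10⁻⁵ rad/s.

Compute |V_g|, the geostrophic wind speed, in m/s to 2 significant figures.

Coriolis parameter at 70°S:
f = 2Ω sin φ = 2 × 7.29×10⁻⁵ × sin 70° = 1.37×10⁻⁴ s⁻¹
In the Southern Hemisphere f is negative: f = −1.37×10⁻⁴ s⁻¹.
Component geostrophic relations (x east, y north):
u_g = −(1/(fρ)) ∂P/∂y,  v_g = (1/(fρ)) ∂P/∂x
u_g = −(−3.3×10⁻³)/(−1.37×10⁻⁴ × 1.10) = −21.9 m/s;  v_g = (−1.8×10⁻³)/(−1.37×10⁻⁴ × 1.10) = 11.9 m/s
|V_g| = √(u_g² + v_g²) = 24.9 m/s

25 m/s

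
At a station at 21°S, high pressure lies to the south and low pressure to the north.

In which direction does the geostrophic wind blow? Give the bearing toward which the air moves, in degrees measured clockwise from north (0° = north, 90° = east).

270°

The pressure-gradient force points toward the north (bearing 000°).
Geostrophic balance: in the Southern Hemisphere the Coriolis force deflects motion to the left, so the geostrophic wind blows 90° to the left of the pressure-gradient force (low pressure on the right).
Rotating 000° by 90° counterclockwise gives 270° — the wind blows toward the west.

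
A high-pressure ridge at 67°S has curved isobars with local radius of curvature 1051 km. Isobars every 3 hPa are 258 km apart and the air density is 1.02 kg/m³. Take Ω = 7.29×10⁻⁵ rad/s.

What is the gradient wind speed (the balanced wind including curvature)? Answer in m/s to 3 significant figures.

Coriolis parameter at 67°S:
f = 2Ω sin φ = 2 × 7.29×10⁻⁵ × sin 67° = 1.34×10⁻⁴ s⁻¹
Pressure gradient: |∂P/∂n| = 300 Pa / 258000 m = 1.16×10⁻³ Pa/m
Geostrophic speed: V_g = |∂P/∂n|/(fρ) = 1.16×10⁻³/(1.34×10⁻⁴ × 1.02) = 8.49 m/s
Around a high, pressure-gradient force acts outward with centrifugal, so Coriolis balances both:
fV = (1/ρ)|∂P/∂n| + V²/R  →  V² − fR·V + fR·V_g = 0
With fR = 1.34×10⁻⁴ × 1051×10³ m = 141 m/s:
V = [fR − √((fR)² − 4 fR V_g)]/2 = [141 − √(141² − 4×141×8.49)]/2 = 9.08 m/s
Supergeostrophic (V > V_g = 8.49 m/s), as expected around a high.

9.08 m/s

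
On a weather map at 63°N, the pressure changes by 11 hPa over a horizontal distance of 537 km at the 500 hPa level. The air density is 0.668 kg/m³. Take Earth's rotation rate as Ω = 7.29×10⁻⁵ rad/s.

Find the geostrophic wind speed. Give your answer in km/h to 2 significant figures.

85 km/h

Coriolis parameter at 63°N:
f = 2Ω sin φ = 2 × 7.29×10⁻⁵ × sin 63° = 1.30×10⁻⁴ s⁻¹
Pressure gradient: |∂P/∂n| = 1100 Pa / 537000 m = 2.05×10⁻³ Pa/m
Geostrophic balance (pressure-gradient force = Coriolis force):
V_g = (1/(fρ)) |∂P/∂n| = 2.05×10⁻³ / (1.30×10⁻⁴ × 0.668) = 23.6 m/s
Converting: 23.6 m/s × 3.6 = 85 km/h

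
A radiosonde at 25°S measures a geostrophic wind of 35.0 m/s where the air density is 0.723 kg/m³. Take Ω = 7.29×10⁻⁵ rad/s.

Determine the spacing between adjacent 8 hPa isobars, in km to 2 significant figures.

510 km

Coriolis parameter at 25°S:
f = 2Ω sin φ = 2 × 7.29×10⁻⁵ × sin 25° = 6.16×10⁻⁵ s⁻¹
Geostrophic balance rearranged: |∂P/∂n| = f ρ V_g
|∂P/∂n| = 6.16×10⁻⁵ × 0.723 × 35.0 = 1.56×10⁻³ Pa/m
Isobar spacing: Δn = ΔP/|∂P/∂n| = 800 Pa / 1.56×10⁻³ Pa/m = 513071 m ≈ 510 km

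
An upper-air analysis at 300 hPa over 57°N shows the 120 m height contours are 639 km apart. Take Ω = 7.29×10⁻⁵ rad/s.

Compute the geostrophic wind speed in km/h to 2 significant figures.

54 km/h

Coriolis parameter at 57°N:
f = 2Ω sin φ = 2 × 7.29×10⁻⁵ × sin 57° = 1.22×10⁻⁴ s⁻¹
Height gradient: |∂Z/∂n| = 120 m / 639000 m = 1.88×10⁻⁴
On a pressure surface, geostrophic balance gives V_g = (g/f)|∂Z/∂n|:
V_g = 9.81 × 1.88×10⁻⁴ / 1.22×10⁻⁴ = 15.1 m/s
Converting: 15.1 m/s × 3.6 = 54 km/h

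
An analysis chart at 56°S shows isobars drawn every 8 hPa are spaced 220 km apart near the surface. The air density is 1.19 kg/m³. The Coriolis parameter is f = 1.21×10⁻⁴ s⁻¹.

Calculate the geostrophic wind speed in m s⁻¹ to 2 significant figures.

25 m s⁻¹

Pressure gradient: |∂P/∂n| = 800 Pa / 220000 m = 3.64×10⁻³ Pa/m
Geostrophic balance (pressure-gradient force = Coriolis force):
V_g = (1/(fρ)) |∂P/∂n| = 3.64×10⁻³ / (1.21×10⁻⁴ × 1.19) = 25.3 m/s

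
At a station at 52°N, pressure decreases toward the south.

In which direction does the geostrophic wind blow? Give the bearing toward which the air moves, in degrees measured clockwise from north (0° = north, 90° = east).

270°

The pressure-gradient force points toward the south (bearing 180°).
Geostrophic balance: in the Northern Hemisphere the Coriolis force deflects motion to the right, so the geostrophic wind blows 90° to the right of the pressure-gradient force (low pressure on the left).
Rotating 180° by 90° clockwise gives 270° — the wind blows toward the west.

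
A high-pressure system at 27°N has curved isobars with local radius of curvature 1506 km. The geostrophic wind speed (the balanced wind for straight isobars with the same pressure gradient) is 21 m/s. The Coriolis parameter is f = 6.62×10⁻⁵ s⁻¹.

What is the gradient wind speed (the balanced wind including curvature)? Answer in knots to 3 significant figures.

58.4 knots

Around a high, pressure-gradient force acts outward with centrifugal, so Coriolis balances both:
fV = (1/ρ)|∂P/∂n| + V²/R  →  V² − fR·V + fR·V_g = 0
With fR = 6.62×10⁻⁵ × 1506×10³ m = 99.7 m/s:
V = [fR − √((fR)² − 4 fR V_g)]/2 = [99.7 − √(99.7² − 4×99.7×21)]/2 = 30.1 m/s
Supergeostrophic (V > V_g = 21 m/s), as expected around a high.
Converting: 30.1 m/s × 1.944 = 58.4 knots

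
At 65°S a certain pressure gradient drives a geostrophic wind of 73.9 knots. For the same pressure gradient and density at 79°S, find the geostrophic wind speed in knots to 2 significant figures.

With the same pressure gradient and density, V_g ∝ 1/f ∝ 1/sin φ.
V₂ = V₁ · sin φ₁ / sin φ₂ = 73.9 × sin 65° / sin 79°
V₂ = 73.9 × 0.9063/0.9816 = 68 knots

68 knots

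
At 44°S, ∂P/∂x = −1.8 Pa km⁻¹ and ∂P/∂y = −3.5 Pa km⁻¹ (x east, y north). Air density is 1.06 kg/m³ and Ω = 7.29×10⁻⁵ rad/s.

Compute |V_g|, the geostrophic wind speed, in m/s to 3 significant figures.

Coriolis parameter at 44°S:
f = 2Ω sin φ = 2 × 7.29×10⁻⁵ × sin 44° = 1.01×10⁻⁴ s⁻¹
In the Southern Hemisphere f is negative: f = −1.01×10⁻⁴ s⁻¹.
Component geostrophic relations (x east, y north):
u_g = −(1/(fρ)) ∂P/∂y,  v_g = (1/(fρ)) ∂P/∂x
u_g = −(−3.5×10⁻³)/(−1.01×10⁻⁴ × 1.06) = −32.6 m/s;  v_g = (−1.8×10⁻³)/(−1.01×10⁻⁴ × 1.06) = 16.8 m/s
|V_g| = √(u_g² + v_g²) = 36.7 m/s

36.7 m/s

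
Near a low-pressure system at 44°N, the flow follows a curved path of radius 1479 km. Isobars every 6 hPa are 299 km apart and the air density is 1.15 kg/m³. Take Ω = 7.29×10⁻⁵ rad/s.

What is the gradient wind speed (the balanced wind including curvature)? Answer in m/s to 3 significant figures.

Coriolis parameter at 44°N:
f = 2Ω sin φ = 2 × 7.29×10⁻⁵ × sin 44° = 1.01×10⁻⁴ s⁻¹
Pressure gradient: |∂P/∂n| = 600 Pa / 299000 m = 2.01×10⁻³ Pa/m
Geostrophic speed: V_g = |∂P/∂n|/(fρ) = 2.01×10⁻³/(1.01×10⁻⁴ × 1.15) = 17.2 m/s
Around a low, centrifugal force acts outward with Coriolis, so pressure-gradient force balances both:
(1/ρ)|∂P/∂n| = fV + V²/R  →  V² + fR·V − fR·V_g = 0
With fR = 1.01×10⁻⁴ × 1479×10³ m = 150 m/s:
V = [−fR + √((fR)² + 4 fR V_g)]/2 = [−150 + √(150² + 4×150×17.2)]/2 = 15.6 m/s
Subgeostrophic (V < V_g = 17.2 m/s), as expected around a low.

15.6 m/s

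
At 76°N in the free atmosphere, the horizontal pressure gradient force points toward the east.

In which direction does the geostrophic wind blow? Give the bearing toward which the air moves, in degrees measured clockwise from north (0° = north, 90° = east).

The pressure-gradient force points toward the east (bearing 090°).
Geostrophic balance: in the Northern Hemisphere the Coriolis force deflects motion to the right, so the geostrophic wind blows 90° to the right of the pressure-gradient force (low pressure on the left).
Rotating 090° by 90° clockwise gives 180° — the wind blows toward the south.

180°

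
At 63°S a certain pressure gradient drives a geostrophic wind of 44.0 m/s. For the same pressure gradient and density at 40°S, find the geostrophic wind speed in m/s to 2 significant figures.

61 m/s

With the same pressure gradient and density, V_g ∝ 1/f ∝ 1/sin φ.
V₂ = V₁ · sin φ₁ / sin φ₂ = 44.0 × sin 63° / sin 40°
V₂ = 44.0 × 0.8910/0.6428 = 61 m/s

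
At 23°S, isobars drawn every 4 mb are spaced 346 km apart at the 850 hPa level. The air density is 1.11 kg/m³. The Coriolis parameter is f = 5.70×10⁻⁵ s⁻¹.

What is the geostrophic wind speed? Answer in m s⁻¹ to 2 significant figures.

Pressure gradient: |∂P/∂n| = 400 Pa / 346000 m = 1.16×10⁻³ Pa/m
Geostrophic balance (pressure-gradient force = Coriolis force):
V_g = (1/(fρ)) |∂P/∂n| = 1.16×10⁻³ / (5.70×10⁻⁵ × 1.11) = 18.3 m/s

18 m s⁻¹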